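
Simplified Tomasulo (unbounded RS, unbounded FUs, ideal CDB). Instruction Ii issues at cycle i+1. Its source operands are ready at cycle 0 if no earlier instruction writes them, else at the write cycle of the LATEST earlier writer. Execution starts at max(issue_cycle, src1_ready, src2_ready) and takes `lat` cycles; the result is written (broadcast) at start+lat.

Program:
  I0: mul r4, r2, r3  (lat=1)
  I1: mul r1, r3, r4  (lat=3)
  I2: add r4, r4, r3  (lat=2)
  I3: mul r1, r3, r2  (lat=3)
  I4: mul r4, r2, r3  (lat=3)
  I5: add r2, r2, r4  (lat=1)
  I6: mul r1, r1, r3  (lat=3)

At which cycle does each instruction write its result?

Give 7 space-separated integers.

Answer: 2 5 5 7 8 9 10

Derivation:
I0 mul r4: issue@1 deps=(None,None) exec_start@1 write@2
I1 mul r1: issue@2 deps=(None,0) exec_start@2 write@5
I2 add r4: issue@3 deps=(0,None) exec_start@3 write@5
I3 mul r1: issue@4 deps=(None,None) exec_start@4 write@7
I4 mul r4: issue@5 deps=(None,None) exec_start@5 write@8
I5 add r2: issue@6 deps=(None,4) exec_start@8 write@9
I6 mul r1: issue@7 deps=(3,None) exec_start@7 write@10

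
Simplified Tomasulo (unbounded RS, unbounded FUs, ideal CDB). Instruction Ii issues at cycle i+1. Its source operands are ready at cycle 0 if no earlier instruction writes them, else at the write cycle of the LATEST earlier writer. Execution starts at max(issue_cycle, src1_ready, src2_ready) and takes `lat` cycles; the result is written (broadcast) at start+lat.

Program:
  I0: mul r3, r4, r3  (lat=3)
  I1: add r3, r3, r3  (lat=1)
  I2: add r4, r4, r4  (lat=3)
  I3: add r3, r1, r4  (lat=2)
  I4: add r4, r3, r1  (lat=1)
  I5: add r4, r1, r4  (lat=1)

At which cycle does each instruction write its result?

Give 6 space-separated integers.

Answer: 4 5 6 8 9 10

Derivation:
I0 mul r3: issue@1 deps=(None,None) exec_start@1 write@4
I1 add r3: issue@2 deps=(0,0) exec_start@4 write@5
I2 add r4: issue@3 deps=(None,None) exec_start@3 write@6
I3 add r3: issue@4 deps=(None,2) exec_start@6 write@8
I4 add r4: issue@5 deps=(3,None) exec_start@8 write@9
I5 add r4: issue@6 deps=(None,4) exec_start@9 write@10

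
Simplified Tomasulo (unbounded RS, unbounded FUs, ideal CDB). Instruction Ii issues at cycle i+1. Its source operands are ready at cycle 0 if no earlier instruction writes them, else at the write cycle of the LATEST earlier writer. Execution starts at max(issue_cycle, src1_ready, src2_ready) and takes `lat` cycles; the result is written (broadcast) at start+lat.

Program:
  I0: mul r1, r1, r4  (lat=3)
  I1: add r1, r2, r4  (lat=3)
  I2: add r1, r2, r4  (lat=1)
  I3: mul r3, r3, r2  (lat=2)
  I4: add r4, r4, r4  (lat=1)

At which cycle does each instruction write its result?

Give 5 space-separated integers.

I0 mul r1: issue@1 deps=(None,None) exec_start@1 write@4
I1 add r1: issue@2 deps=(None,None) exec_start@2 write@5
I2 add r1: issue@3 deps=(None,None) exec_start@3 write@4
I3 mul r3: issue@4 deps=(None,None) exec_start@4 write@6
I4 add r4: issue@5 deps=(None,None) exec_start@5 write@6

Answer: 4 5 4 6 6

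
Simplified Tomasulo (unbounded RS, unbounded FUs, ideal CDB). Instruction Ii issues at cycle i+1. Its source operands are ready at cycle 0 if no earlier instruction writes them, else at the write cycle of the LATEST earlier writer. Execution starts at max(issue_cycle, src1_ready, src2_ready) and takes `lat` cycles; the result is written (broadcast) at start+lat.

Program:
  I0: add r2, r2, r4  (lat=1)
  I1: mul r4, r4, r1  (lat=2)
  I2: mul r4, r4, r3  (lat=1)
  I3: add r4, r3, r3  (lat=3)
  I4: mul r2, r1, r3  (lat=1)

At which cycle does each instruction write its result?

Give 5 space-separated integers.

Answer: 2 4 5 7 6

Derivation:
I0 add r2: issue@1 deps=(None,None) exec_start@1 write@2
I1 mul r4: issue@2 deps=(None,None) exec_start@2 write@4
I2 mul r4: issue@3 deps=(1,None) exec_start@4 write@5
I3 add r4: issue@4 deps=(None,None) exec_start@4 write@7
I4 mul r2: issue@5 deps=(None,None) exec_start@5 write@6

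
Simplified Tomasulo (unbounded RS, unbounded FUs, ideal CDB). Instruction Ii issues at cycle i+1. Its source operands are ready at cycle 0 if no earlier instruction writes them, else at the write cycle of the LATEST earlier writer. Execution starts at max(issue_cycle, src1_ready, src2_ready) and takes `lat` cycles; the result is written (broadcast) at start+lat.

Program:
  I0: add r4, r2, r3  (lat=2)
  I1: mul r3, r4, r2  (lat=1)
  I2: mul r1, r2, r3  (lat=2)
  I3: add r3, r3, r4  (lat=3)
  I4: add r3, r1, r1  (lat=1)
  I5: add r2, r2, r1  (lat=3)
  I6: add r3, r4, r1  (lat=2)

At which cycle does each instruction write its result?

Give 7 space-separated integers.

I0 add r4: issue@1 deps=(None,None) exec_start@1 write@3
I1 mul r3: issue@2 deps=(0,None) exec_start@3 write@4
I2 mul r1: issue@3 deps=(None,1) exec_start@4 write@6
I3 add r3: issue@4 deps=(1,0) exec_start@4 write@7
I4 add r3: issue@5 deps=(2,2) exec_start@6 write@7
I5 add r2: issue@6 deps=(None,2) exec_start@6 write@9
I6 add r3: issue@7 deps=(0,2) exec_start@7 write@9

Answer: 3 4 6 7 7 9 9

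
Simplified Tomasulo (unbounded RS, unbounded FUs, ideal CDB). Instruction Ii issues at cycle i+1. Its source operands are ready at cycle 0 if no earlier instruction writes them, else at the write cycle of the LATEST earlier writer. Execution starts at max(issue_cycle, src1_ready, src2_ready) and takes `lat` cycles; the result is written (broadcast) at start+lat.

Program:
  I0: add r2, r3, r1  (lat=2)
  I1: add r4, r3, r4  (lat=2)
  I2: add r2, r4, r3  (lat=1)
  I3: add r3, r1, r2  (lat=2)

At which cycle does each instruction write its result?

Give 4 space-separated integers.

Answer: 3 4 5 7

Derivation:
I0 add r2: issue@1 deps=(None,None) exec_start@1 write@3
I1 add r4: issue@2 deps=(None,None) exec_start@2 write@4
I2 add r2: issue@3 deps=(1,None) exec_start@4 write@5
I3 add r3: issue@4 deps=(None,2) exec_start@5 write@7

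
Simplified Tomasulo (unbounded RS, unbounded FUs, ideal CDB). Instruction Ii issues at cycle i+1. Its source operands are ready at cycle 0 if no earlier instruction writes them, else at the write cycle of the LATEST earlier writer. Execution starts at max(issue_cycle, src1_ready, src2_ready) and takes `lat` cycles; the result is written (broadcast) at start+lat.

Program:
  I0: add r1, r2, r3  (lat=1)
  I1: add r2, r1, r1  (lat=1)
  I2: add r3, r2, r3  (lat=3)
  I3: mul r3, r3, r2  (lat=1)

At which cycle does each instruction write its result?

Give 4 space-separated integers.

I0 add r1: issue@1 deps=(None,None) exec_start@1 write@2
I1 add r2: issue@2 deps=(0,0) exec_start@2 write@3
I2 add r3: issue@3 deps=(1,None) exec_start@3 write@6
I3 mul r3: issue@4 deps=(2,1) exec_start@6 write@7

Answer: 2 3 6 7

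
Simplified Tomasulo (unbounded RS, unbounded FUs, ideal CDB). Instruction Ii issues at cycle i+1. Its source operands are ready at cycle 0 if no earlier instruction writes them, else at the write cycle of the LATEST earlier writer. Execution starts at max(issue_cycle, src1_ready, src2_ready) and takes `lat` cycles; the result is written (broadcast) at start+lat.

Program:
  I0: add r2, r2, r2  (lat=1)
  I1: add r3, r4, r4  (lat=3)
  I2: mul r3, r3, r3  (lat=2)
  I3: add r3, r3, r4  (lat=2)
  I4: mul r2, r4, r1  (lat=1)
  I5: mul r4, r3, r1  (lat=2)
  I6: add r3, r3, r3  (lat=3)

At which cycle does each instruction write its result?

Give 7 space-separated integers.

I0 add r2: issue@1 deps=(None,None) exec_start@1 write@2
I1 add r3: issue@2 deps=(None,None) exec_start@2 write@5
I2 mul r3: issue@3 deps=(1,1) exec_start@5 write@7
I3 add r3: issue@4 deps=(2,None) exec_start@7 write@9
I4 mul r2: issue@5 deps=(None,None) exec_start@5 write@6
I5 mul r4: issue@6 deps=(3,None) exec_start@9 write@11
I6 add r3: issue@7 deps=(3,3) exec_start@9 write@12

Answer: 2 5 7 9 6 11 12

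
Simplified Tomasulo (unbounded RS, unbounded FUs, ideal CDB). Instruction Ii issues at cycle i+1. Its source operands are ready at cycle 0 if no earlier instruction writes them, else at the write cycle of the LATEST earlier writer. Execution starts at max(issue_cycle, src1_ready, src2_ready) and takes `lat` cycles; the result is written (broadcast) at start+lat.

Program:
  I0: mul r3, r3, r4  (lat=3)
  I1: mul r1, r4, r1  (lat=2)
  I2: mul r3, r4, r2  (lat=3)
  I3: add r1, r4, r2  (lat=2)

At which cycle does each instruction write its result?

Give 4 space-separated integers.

I0 mul r3: issue@1 deps=(None,None) exec_start@1 write@4
I1 mul r1: issue@2 deps=(None,None) exec_start@2 write@4
I2 mul r3: issue@3 deps=(None,None) exec_start@3 write@6
I3 add r1: issue@4 deps=(None,None) exec_start@4 write@6

Answer: 4 4 6 6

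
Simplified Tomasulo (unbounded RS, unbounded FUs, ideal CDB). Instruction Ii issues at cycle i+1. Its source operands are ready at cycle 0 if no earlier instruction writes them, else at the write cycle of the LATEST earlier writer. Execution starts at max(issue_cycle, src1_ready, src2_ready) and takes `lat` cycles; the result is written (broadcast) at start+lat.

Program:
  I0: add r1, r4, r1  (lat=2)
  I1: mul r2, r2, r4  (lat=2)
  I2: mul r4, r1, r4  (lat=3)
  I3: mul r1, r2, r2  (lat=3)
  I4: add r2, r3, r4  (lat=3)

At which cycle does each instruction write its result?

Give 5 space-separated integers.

I0 add r1: issue@1 deps=(None,None) exec_start@1 write@3
I1 mul r2: issue@2 deps=(None,None) exec_start@2 write@4
I2 mul r4: issue@3 deps=(0,None) exec_start@3 write@6
I3 mul r1: issue@4 deps=(1,1) exec_start@4 write@7
I4 add r2: issue@5 deps=(None,2) exec_start@6 write@9

Answer: 3 4 6 7 9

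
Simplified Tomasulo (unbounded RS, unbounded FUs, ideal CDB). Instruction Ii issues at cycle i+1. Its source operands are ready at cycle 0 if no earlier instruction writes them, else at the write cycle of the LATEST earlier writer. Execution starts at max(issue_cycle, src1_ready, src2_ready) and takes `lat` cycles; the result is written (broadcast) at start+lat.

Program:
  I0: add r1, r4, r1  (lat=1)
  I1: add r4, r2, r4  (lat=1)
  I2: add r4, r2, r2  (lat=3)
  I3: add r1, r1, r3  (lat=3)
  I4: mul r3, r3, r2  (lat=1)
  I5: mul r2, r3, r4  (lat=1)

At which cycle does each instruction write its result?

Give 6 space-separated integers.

Answer: 2 3 6 7 6 7

Derivation:
I0 add r1: issue@1 deps=(None,None) exec_start@1 write@2
I1 add r4: issue@2 deps=(None,None) exec_start@2 write@3
I2 add r4: issue@3 deps=(None,None) exec_start@3 write@6
I3 add r1: issue@4 deps=(0,None) exec_start@4 write@7
I4 mul r3: issue@5 deps=(None,None) exec_start@5 write@6
I5 mul r2: issue@6 deps=(4,2) exec_start@6 write@7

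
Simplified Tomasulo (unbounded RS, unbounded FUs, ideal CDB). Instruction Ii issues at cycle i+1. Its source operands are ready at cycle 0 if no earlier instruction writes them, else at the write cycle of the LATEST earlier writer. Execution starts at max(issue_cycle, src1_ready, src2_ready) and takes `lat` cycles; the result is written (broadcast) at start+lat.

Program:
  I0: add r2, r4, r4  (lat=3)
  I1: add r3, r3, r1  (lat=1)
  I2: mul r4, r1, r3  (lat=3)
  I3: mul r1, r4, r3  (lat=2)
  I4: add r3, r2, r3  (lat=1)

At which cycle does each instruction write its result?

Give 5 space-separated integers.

Answer: 4 3 6 8 6

Derivation:
I0 add r2: issue@1 deps=(None,None) exec_start@1 write@4
I1 add r3: issue@2 deps=(None,None) exec_start@2 write@3
I2 mul r4: issue@3 deps=(None,1) exec_start@3 write@6
I3 mul r1: issue@4 deps=(2,1) exec_start@6 write@8
I4 add r3: issue@5 deps=(0,1) exec_start@5 write@6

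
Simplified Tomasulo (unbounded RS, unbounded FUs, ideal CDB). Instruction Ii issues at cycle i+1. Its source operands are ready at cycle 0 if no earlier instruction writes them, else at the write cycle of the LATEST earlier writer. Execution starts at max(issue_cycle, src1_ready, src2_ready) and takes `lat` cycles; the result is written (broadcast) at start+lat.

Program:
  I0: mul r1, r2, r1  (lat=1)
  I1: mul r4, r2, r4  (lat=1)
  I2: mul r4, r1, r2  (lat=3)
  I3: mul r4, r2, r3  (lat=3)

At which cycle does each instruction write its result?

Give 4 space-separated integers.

Answer: 2 3 6 7

Derivation:
I0 mul r1: issue@1 deps=(None,None) exec_start@1 write@2
I1 mul r4: issue@2 deps=(None,None) exec_start@2 write@3
I2 mul r4: issue@3 deps=(0,None) exec_start@3 write@6
I3 mul r4: issue@4 deps=(None,None) exec_start@4 write@7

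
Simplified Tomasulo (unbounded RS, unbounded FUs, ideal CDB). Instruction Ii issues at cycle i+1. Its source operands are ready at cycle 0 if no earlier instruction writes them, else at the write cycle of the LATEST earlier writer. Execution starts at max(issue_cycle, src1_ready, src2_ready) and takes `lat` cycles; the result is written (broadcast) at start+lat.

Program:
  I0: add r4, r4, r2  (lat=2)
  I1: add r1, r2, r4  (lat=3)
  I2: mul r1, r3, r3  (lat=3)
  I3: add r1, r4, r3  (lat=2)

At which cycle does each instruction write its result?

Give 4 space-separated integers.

I0 add r4: issue@1 deps=(None,None) exec_start@1 write@3
I1 add r1: issue@2 deps=(None,0) exec_start@3 write@6
I2 mul r1: issue@3 deps=(None,None) exec_start@3 write@6
I3 add r1: issue@4 deps=(0,None) exec_start@4 write@6

Answer: 3 6 6 6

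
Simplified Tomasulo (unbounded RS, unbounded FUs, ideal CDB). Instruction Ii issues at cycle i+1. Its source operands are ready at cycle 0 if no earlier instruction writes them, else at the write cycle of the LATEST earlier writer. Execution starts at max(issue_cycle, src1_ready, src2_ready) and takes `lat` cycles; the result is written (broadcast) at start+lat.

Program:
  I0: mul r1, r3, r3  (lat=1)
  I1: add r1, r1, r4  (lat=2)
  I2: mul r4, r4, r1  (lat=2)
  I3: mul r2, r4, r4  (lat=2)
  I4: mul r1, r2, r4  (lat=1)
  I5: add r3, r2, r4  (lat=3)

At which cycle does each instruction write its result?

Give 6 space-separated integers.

Answer: 2 4 6 8 9 11

Derivation:
I0 mul r1: issue@1 deps=(None,None) exec_start@1 write@2
I1 add r1: issue@2 deps=(0,None) exec_start@2 write@4
I2 mul r4: issue@3 deps=(None,1) exec_start@4 write@6
I3 mul r2: issue@4 deps=(2,2) exec_start@6 write@8
I4 mul r1: issue@5 deps=(3,2) exec_start@8 write@9
I5 add r3: issue@6 deps=(3,2) exec_start@8 write@11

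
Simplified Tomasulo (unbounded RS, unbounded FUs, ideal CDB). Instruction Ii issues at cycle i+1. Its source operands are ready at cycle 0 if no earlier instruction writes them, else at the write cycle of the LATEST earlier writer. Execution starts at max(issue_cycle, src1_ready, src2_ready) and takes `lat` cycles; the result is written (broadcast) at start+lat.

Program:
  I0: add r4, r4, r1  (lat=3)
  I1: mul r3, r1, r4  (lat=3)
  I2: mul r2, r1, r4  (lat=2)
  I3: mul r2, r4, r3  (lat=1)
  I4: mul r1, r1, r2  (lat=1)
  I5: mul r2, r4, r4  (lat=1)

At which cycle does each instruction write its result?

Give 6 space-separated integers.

Answer: 4 7 6 8 9 7

Derivation:
I0 add r4: issue@1 deps=(None,None) exec_start@1 write@4
I1 mul r3: issue@2 deps=(None,0) exec_start@4 write@7
I2 mul r2: issue@3 deps=(None,0) exec_start@4 write@6
I3 mul r2: issue@4 deps=(0,1) exec_start@7 write@8
I4 mul r1: issue@5 deps=(None,3) exec_start@8 write@9
I5 mul r2: issue@6 deps=(0,0) exec_start@6 write@7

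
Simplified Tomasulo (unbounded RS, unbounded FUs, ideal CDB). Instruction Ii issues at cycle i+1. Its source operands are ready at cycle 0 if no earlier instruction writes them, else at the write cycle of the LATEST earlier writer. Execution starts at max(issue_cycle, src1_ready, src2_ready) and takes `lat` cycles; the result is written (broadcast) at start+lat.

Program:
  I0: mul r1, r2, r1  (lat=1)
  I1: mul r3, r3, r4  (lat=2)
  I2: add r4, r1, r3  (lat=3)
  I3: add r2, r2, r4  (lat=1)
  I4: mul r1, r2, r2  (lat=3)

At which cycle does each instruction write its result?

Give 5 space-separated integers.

Answer: 2 4 7 8 11

Derivation:
I0 mul r1: issue@1 deps=(None,None) exec_start@1 write@2
I1 mul r3: issue@2 deps=(None,None) exec_start@2 write@4
I2 add r4: issue@3 deps=(0,1) exec_start@4 write@7
I3 add r2: issue@4 deps=(None,2) exec_start@7 write@8
I4 mul r1: issue@5 deps=(3,3) exec_start@8 write@11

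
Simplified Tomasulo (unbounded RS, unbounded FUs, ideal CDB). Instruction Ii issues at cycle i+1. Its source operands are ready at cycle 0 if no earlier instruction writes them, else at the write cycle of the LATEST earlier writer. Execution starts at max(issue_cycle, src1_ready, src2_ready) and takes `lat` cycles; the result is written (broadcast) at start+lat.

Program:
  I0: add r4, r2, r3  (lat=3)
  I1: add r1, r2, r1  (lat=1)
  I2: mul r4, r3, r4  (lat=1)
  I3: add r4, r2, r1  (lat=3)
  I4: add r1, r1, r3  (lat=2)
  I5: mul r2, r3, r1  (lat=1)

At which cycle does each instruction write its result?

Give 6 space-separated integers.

Answer: 4 3 5 7 7 8

Derivation:
I0 add r4: issue@1 deps=(None,None) exec_start@1 write@4
I1 add r1: issue@2 deps=(None,None) exec_start@2 write@3
I2 mul r4: issue@3 deps=(None,0) exec_start@4 write@5
I3 add r4: issue@4 deps=(None,1) exec_start@4 write@7
I4 add r1: issue@5 deps=(1,None) exec_start@5 write@7
I5 mul r2: issue@6 deps=(None,4) exec_start@7 write@8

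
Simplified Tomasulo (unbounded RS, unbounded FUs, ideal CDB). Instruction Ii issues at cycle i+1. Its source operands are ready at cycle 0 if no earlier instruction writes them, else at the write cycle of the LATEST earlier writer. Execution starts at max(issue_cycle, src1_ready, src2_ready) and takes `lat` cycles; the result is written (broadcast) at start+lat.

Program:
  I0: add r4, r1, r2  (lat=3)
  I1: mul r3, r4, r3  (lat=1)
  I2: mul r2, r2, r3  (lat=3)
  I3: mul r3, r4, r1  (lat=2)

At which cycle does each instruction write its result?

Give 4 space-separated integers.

I0 add r4: issue@1 deps=(None,None) exec_start@1 write@4
I1 mul r3: issue@2 deps=(0,None) exec_start@4 write@5
I2 mul r2: issue@3 deps=(None,1) exec_start@5 write@8
I3 mul r3: issue@4 deps=(0,None) exec_start@4 write@6

Answer: 4 5 8 6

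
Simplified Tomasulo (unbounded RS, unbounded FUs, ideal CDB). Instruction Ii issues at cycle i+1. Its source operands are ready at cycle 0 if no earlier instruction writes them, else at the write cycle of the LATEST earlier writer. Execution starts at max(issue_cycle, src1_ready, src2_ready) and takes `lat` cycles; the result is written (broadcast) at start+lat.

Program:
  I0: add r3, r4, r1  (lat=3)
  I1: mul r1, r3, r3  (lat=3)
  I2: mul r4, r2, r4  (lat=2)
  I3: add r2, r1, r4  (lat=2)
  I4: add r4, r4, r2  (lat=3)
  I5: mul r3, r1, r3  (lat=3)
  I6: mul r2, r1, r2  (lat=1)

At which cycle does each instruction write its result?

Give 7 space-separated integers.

I0 add r3: issue@1 deps=(None,None) exec_start@1 write@4
I1 mul r1: issue@2 deps=(0,0) exec_start@4 write@7
I2 mul r4: issue@3 deps=(None,None) exec_start@3 write@5
I3 add r2: issue@4 deps=(1,2) exec_start@7 write@9
I4 add r4: issue@5 deps=(2,3) exec_start@9 write@12
I5 mul r3: issue@6 deps=(1,0) exec_start@7 write@10
I6 mul r2: issue@7 deps=(1,3) exec_start@9 write@10

Answer: 4 7 5 9 12 10 10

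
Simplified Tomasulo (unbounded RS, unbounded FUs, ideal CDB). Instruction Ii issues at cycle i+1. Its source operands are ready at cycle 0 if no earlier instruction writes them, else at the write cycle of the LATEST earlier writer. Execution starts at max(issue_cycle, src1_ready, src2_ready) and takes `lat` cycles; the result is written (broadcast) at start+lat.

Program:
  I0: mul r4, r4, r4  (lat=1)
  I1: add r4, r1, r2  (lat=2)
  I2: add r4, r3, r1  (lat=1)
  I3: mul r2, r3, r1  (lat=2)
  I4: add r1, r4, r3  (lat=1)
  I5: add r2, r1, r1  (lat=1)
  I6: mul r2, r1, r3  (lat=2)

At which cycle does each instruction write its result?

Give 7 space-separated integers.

Answer: 2 4 4 6 6 7 9

Derivation:
I0 mul r4: issue@1 deps=(None,None) exec_start@1 write@2
I1 add r4: issue@2 deps=(None,None) exec_start@2 write@4
I2 add r4: issue@3 deps=(None,None) exec_start@3 write@4
I3 mul r2: issue@4 deps=(None,None) exec_start@4 write@6
I4 add r1: issue@5 deps=(2,None) exec_start@5 write@6
I5 add r2: issue@6 deps=(4,4) exec_start@6 write@7
I6 mul r2: issue@7 deps=(4,None) exec_start@7 write@9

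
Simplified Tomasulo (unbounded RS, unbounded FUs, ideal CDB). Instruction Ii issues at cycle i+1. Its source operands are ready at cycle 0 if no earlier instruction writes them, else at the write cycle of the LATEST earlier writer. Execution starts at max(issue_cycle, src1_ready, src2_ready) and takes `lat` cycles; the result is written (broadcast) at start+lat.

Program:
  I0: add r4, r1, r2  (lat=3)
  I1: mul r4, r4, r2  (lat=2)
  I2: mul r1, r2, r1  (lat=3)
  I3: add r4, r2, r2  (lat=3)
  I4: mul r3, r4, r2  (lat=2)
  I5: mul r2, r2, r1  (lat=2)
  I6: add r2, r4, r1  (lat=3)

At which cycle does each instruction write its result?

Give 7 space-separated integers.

Answer: 4 6 6 7 9 8 10

Derivation:
I0 add r4: issue@1 deps=(None,None) exec_start@1 write@4
I1 mul r4: issue@2 deps=(0,None) exec_start@4 write@6
I2 mul r1: issue@3 deps=(None,None) exec_start@3 write@6
I3 add r4: issue@4 deps=(None,None) exec_start@4 write@7
I4 mul r3: issue@5 deps=(3,None) exec_start@7 write@9
I5 mul r2: issue@6 deps=(None,2) exec_start@6 write@8
I6 add r2: issue@7 deps=(3,2) exec_start@7 write@10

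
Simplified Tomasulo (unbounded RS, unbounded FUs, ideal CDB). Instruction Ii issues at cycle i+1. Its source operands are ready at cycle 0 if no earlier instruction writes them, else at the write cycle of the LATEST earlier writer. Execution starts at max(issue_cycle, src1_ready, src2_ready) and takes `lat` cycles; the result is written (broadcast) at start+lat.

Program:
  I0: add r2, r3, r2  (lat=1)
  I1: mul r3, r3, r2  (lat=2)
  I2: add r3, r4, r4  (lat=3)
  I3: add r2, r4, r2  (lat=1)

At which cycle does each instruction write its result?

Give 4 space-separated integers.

I0 add r2: issue@1 deps=(None,None) exec_start@1 write@2
I1 mul r3: issue@2 deps=(None,0) exec_start@2 write@4
I2 add r3: issue@3 deps=(None,None) exec_start@3 write@6
I3 add r2: issue@4 deps=(None,0) exec_start@4 write@5

Answer: 2 4 6 5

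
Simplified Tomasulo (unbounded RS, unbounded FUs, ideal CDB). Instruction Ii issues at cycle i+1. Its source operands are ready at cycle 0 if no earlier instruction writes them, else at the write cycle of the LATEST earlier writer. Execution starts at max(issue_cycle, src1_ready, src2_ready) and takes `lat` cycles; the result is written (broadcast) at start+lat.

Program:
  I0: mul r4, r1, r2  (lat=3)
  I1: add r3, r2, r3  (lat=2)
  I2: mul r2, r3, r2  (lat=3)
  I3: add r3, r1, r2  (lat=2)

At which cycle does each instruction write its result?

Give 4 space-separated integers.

Answer: 4 4 7 9

Derivation:
I0 mul r4: issue@1 deps=(None,None) exec_start@1 write@4
I1 add r3: issue@2 deps=(None,None) exec_start@2 write@4
I2 mul r2: issue@3 deps=(1,None) exec_start@4 write@7
I3 add r3: issue@4 deps=(None,2) exec_start@7 write@9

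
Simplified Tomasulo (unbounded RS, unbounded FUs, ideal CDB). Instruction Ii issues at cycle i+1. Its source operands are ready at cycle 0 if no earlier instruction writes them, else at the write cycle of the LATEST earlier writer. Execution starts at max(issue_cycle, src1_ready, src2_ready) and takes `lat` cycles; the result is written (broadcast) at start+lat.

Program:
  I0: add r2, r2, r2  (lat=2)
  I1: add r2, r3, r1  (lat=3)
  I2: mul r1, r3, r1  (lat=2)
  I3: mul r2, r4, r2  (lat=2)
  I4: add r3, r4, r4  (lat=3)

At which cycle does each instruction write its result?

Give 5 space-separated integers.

I0 add r2: issue@1 deps=(None,None) exec_start@1 write@3
I1 add r2: issue@2 deps=(None,None) exec_start@2 write@5
I2 mul r1: issue@3 deps=(None,None) exec_start@3 write@5
I3 mul r2: issue@4 deps=(None,1) exec_start@5 write@7
I4 add r3: issue@5 deps=(None,None) exec_start@5 write@8

Answer: 3 5 5 7 8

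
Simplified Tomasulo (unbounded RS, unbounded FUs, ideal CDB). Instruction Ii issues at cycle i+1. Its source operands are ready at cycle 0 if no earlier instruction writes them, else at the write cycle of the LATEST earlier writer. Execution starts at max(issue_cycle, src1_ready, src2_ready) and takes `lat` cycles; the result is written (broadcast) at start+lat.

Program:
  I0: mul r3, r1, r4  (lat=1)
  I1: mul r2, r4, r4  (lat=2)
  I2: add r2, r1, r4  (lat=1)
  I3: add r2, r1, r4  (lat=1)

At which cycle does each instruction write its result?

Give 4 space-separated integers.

I0 mul r3: issue@1 deps=(None,None) exec_start@1 write@2
I1 mul r2: issue@2 deps=(None,None) exec_start@2 write@4
I2 add r2: issue@3 deps=(None,None) exec_start@3 write@4
I3 add r2: issue@4 deps=(None,None) exec_start@4 write@5

Answer: 2 4 4 5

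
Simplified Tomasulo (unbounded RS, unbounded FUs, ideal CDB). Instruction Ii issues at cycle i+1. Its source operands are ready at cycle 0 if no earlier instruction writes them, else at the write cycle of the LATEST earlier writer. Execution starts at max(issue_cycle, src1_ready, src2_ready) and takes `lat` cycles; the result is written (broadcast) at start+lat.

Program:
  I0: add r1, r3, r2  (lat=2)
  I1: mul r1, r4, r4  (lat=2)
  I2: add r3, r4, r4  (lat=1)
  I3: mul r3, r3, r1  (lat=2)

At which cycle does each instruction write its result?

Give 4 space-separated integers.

I0 add r1: issue@1 deps=(None,None) exec_start@1 write@3
I1 mul r1: issue@2 deps=(None,None) exec_start@2 write@4
I2 add r3: issue@3 deps=(None,None) exec_start@3 write@4
I3 mul r3: issue@4 deps=(2,1) exec_start@4 write@6

Answer: 3 4 4 6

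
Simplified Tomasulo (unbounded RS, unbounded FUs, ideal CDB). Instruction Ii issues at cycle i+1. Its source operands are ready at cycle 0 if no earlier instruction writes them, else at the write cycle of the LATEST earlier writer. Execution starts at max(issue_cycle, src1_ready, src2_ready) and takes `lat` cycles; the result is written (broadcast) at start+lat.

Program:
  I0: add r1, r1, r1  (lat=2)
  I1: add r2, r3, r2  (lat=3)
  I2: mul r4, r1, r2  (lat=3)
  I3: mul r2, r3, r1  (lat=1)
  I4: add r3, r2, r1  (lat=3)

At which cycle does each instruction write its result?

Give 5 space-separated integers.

Answer: 3 5 8 5 8

Derivation:
I0 add r1: issue@1 deps=(None,None) exec_start@1 write@3
I1 add r2: issue@2 deps=(None,None) exec_start@2 write@5
I2 mul r4: issue@3 deps=(0,1) exec_start@5 write@8
I3 mul r2: issue@4 deps=(None,0) exec_start@4 write@5
I4 add r3: issue@5 deps=(3,0) exec_start@5 write@8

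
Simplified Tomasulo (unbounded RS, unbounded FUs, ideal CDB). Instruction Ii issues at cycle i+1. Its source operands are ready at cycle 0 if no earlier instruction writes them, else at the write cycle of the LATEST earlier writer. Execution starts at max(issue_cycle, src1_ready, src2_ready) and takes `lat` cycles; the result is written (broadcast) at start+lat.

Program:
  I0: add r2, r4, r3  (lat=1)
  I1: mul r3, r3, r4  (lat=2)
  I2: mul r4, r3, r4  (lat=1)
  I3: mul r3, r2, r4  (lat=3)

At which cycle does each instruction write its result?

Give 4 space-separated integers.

Answer: 2 4 5 8

Derivation:
I0 add r2: issue@1 deps=(None,None) exec_start@1 write@2
I1 mul r3: issue@2 deps=(None,None) exec_start@2 write@4
I2 mul r4: issue@3 deps=(1,None) exec_start@4 write@5
I3 mul r3: issue@4 deps=(0,2) exec_start@5 write@8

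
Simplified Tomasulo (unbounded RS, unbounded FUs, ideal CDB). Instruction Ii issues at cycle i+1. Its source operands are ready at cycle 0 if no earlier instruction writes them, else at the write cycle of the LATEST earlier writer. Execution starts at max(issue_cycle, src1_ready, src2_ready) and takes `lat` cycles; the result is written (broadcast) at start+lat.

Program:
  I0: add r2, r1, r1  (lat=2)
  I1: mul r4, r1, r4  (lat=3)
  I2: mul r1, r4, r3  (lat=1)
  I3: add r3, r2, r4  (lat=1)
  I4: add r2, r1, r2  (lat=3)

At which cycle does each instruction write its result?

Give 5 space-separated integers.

I0 add r2: issue@1 deps=(None,None) exec_start@1 write@3
I1 mul r4: issue@2 deps=(None,None) exec_start@2 write@5
I2 mul r1: issue@3 deps=(1,None) exec_start@5 write@6
I3 add r3: issue@4 deps=(0,1) exec_start@5 write@6
I4 add r2: issue@5 deps=(2,0) exec_start@6 write@9

Answer: 3 5 6 6 9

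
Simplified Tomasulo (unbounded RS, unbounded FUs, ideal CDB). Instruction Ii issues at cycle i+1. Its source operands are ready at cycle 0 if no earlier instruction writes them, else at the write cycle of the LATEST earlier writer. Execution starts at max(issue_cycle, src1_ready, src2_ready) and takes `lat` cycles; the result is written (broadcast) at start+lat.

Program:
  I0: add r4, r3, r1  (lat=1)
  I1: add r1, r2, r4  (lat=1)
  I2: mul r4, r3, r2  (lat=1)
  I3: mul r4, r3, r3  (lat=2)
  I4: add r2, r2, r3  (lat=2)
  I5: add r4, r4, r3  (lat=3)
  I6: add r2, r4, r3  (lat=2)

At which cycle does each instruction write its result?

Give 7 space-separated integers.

Answer: 2 3 4 6 7 9 11

Derivation:
I0 add r4: issue@1 deps=(None,None) exec_start@1 write@2
I1 add r1: issue@2 deps=(None,0) exec_start@2 write@3
I2 mul r4: issue@3 deps=(None,None) exec_start@3 write@4
I3 mul r4: issue@4 deps=(None,None) exec_start@4 write@6
I4 add r2: issue@5 deps=(None,None) exec_start@5 write@7
I5 add r4: issue@6 deps=(3,None) exec_start@6 write@9
I6 add r2: issue@7 deps=(5,None) exec_start@9 write@11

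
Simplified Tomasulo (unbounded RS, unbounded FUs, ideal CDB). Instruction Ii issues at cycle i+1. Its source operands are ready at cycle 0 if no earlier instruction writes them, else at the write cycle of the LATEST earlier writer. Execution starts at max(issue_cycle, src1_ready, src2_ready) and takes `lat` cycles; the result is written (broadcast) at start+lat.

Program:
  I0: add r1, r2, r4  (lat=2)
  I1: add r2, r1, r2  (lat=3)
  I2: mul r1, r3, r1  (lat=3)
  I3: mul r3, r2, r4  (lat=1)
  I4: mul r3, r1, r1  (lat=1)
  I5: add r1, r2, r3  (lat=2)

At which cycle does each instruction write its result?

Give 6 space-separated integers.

I0 add r1: issue@1 deps=(None,None) exec_start@1 write@3
I1 add r2: issue@2 deps=(0,None) exec_start@3 write@6
I2 mul r1: issue@3 deps=(None,0) exec_start@3 write@6
I3 mul r3: issue@4 deps=(1,None) exec_start@6 write@7
I4 mul r3: issue@5 deps=(2,2) exec_start@6 write@7
I5 add r1: issue@6 deps=(1,4) exec_start@7 write@9

Answer: 3 6 6 7 7 9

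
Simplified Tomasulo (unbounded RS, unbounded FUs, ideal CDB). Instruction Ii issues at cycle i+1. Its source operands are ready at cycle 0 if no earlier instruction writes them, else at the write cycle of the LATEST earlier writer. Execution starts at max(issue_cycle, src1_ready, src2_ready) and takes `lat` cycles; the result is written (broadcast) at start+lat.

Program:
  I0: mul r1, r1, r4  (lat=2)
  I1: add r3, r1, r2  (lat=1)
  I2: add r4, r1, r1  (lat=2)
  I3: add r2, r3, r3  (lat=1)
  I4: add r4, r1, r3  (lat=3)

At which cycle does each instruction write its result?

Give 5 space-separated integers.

I0 mul r1: issue@1 deps=(None,None) exec_start@1 write@3
I1 add r3: issue@2 deps=(0,None) exec_start@3 write@4
I2 add r4: issue@3 deps=(0,0) exec_start@3 write@5
I3 add r2: issue@4 deps=(1,1) exec_start@4 write@5
I4 add r4: issue@5 deps=(0,1) exec_start@5 write@8

Answer: 3 4 5 5 8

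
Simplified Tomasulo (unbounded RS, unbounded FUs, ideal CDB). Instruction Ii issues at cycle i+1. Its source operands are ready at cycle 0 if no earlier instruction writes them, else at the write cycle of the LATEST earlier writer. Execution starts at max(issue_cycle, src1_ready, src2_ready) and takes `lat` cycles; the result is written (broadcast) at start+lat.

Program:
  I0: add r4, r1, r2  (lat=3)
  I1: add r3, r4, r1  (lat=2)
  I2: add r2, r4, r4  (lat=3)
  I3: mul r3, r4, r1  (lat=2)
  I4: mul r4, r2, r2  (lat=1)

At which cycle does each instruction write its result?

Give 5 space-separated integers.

Answer: 4 6 7 6 8

Derivation:
I0 add r4: issue@1 deps=(None,None) exec_start@1 write@4
I1 add r3: issue@2 deps=(0,None) exec_start@4 write@6
I2 add r2: issue@3 deps=(0,0) exec_start@4 write@7
I3 mul r3: issue@4 deps=(0,None) exec_start@4 write@6
I4 mul r4: issue@5 deps=(2,2) exec_start@7 write@8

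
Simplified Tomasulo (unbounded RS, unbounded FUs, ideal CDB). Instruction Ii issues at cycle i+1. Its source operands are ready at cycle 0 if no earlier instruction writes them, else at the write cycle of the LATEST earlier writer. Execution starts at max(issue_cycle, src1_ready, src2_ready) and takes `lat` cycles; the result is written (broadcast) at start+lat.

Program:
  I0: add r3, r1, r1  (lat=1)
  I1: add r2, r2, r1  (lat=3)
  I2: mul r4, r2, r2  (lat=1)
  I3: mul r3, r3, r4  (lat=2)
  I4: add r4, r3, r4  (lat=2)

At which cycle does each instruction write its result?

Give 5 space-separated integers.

Answer: 2 5 6 8 10

Derivation:
I0 add r3: issue@1 deps=(None,None) exec_start@1 write@2
I1 add r2: issue@2 deps=(None,None) exec_start@2 write@5
I2 mul r4: issue@3 deps=(1,1) exec_start@5 write@6
I3 mul r3: issue@4 deps=(0,2) exec_start@6 write@8
I4 add r4: issue@5 deps=(3,2) exec_start@8 write@10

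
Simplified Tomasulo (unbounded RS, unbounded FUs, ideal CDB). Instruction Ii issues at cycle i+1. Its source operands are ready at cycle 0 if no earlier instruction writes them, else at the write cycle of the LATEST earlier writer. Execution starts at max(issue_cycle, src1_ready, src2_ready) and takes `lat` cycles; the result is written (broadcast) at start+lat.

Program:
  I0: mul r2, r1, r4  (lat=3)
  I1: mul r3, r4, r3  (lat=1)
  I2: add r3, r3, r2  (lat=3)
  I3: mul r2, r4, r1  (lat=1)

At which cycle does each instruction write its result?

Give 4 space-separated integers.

Answer: 4 3 7 5

Derivation:
I0 mul r2: issue@1 deps=(None,None) exec_start@1 write@4
I1 mul r3: issue@2 deps=(None,None) exec_start@2 write@3
I2 add r3: issue@3 deps=(1,0) exec_start@4 write@7
I3 mul r2: issue@4 deps=(None,None) exec_start@4 write@5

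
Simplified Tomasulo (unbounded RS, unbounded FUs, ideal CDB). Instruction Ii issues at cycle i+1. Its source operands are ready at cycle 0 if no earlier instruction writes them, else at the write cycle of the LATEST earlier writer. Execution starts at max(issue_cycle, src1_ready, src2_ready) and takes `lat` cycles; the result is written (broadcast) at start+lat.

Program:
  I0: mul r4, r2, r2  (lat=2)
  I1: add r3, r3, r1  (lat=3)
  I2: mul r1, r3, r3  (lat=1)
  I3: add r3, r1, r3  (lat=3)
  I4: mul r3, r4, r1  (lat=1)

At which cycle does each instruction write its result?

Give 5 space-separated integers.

Answer: 3 5 6 9 7

Derivation:
I0 mul r4: issue@1 deps=(None,None) exec_start@1 write@3
I1 add r3: issue@2 deps=(None,None) exec_start@2 write@5
I2 mul r1: issue@3 deps=(1,1) exec_start@5 write@6
I3 add r3: issue@4 deps=(2,1) exec_start@6 write@9
I4 mul r3: issue@5 deps=(0,2) exec_start@6 write@7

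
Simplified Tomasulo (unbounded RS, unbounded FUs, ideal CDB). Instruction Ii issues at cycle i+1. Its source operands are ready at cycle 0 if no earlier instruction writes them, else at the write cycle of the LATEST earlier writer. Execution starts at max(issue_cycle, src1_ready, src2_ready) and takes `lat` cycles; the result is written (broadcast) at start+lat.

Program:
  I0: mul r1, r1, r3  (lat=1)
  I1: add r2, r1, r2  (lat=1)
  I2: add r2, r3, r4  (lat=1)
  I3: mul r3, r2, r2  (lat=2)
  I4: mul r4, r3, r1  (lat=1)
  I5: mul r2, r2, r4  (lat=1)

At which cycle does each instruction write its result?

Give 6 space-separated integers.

I0 mul r1: issue@1 deps=(None,None) exec_start@1 write@2
I1 add r2: issue@2 deps=(0,None) exec_start@2 write@3
I2 add r2: issue@3 deps=(None,None) exec_start@3 write@4
I3 mul r3: issue@4 deps=(2,2) exec_start@4 write@6
I4 mul r4: issue@5 deps=(3,0) exec_start@6 write@7
I5 mul r2: issue@6 deps=(2,4) exec_start@7 write@8

Answer: 2 3 4 6 7 8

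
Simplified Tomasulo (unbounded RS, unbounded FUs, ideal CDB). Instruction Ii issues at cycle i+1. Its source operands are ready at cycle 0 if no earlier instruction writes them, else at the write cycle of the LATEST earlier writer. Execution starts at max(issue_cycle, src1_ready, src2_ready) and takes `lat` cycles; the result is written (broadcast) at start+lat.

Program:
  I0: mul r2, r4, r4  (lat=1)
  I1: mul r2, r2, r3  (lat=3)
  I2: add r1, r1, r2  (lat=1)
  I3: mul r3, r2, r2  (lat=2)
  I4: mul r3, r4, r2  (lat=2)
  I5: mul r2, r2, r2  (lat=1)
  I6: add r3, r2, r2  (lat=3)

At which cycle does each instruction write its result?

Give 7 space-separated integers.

I0 mul r2: issue@1 deps=(None,None) exec_start@1 write@2
I1 mul r2: issue@2 deps=(0,None) exec_start@2 write@5
I2 add r1: issue@3 deps=(None,1) exec_start@5 write@6
I3 mul r3: issue@4 deps=(1,1) exec_start@5 write@7
I4 mul r3: issue@5 deps=(None,1) exec_start@5 write@7
I5 mul r2: issue@6 deps=(1,1) exec_start@6 write@7
I6 add r3: issue@7 deps=(5,5) exec_start@7 write@10

Answer: 2 5 6 7 7 7 10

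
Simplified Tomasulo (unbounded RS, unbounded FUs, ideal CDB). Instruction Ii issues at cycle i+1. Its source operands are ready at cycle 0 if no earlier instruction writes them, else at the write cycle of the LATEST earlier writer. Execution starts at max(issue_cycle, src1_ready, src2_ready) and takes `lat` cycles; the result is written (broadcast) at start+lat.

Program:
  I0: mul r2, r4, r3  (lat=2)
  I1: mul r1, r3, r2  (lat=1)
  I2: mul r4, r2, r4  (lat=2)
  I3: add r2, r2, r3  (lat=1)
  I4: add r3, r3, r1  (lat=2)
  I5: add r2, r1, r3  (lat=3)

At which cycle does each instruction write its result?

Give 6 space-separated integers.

I0 mul r2: issue@1 deps=(None,None) exec_start@1 write@3
I1 mul r1: issue@2 deps=(None,0) exec_start@3 write@4
I2 mul r4: issue@3 deps=(0,None) exec_start@3 write@5
I3 add r2: issue@4 deps=(0,None) exec_start@4 write@5
I4 add r3: issue@5 deps=(None,1) exec_start@5 write@7
I5 add r2: issue@6 deps=(1,4) exec_start@7 write@10

Answer: 3 4 5 5 7 10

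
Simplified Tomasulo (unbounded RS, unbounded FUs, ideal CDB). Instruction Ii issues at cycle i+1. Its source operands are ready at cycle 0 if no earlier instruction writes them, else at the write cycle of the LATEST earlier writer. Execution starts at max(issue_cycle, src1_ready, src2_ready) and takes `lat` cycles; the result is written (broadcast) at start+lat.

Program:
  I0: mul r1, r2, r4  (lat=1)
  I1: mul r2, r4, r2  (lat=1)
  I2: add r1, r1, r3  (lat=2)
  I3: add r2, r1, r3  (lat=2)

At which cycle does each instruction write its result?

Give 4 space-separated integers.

I0 mul r1: issue@1 deps=(None,None) exec_start@1 write@2
I1 mul r2: issue@2 deps=(None,None) exec_start@2 write@3
I2 add r1: issue@3 deps=(0,None) exec_start@3 write@5
I3 add r2: issue@4 deps=(2,None) exec_start@5 write@7

Answer: 2 3 5 7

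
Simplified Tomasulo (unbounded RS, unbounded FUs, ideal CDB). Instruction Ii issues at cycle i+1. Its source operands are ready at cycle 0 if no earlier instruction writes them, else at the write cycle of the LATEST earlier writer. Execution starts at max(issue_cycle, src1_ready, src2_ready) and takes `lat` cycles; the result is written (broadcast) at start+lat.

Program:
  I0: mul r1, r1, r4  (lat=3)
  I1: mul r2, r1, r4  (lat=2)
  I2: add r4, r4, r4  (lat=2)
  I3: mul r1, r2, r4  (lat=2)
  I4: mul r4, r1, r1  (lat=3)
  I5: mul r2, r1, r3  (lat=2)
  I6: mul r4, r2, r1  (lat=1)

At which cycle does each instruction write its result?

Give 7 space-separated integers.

Answer: 4 6 5 8 11 10 11

Derivation:
I0 mul r1: issue@1 deps=(None,None) exec_start@1 write@4
I1 mul r2: issue@2 deps=(0,None) exec_start@4 write@6
I2 add r4: issue@3 deps=(None,None) exec_start@3 write@5
I3 mul r1: issue@4 deps=(1,2) exec_start@6 write@8
I4 mul r4: issue@5 deps=(3,3) exec_start@8 write@11
I5 mul r2: issue@6 deps=(3,None) exec_start@8 write@10
I6 mul r4: issue@7 deps=(5,3) exec_start@10 write@11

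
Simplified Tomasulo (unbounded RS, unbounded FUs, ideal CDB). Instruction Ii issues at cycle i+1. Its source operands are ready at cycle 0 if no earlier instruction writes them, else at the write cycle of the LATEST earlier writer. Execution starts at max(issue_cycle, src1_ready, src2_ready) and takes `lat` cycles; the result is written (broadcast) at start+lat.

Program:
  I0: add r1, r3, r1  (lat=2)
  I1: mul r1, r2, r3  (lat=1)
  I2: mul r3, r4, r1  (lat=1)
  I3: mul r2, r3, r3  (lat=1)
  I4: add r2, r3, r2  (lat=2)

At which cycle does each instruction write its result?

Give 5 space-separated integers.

Answer: 3 3 4 5 7

Derivation:
I0 add r1: issue@1 deps=(None,None) exec_start@1 write@3
I1 mul r1: issue@2 deps=(None,None) exec_start@2 write@3
I2 mul r3: issue@3 deps=(None,1) exec_start@3 write@4
I3 mul r2: issue@4 deps=(2,2) exec_start@4 write@5
I4 add r2: issue@5 deps=(2,3) exec_start@5 write@7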